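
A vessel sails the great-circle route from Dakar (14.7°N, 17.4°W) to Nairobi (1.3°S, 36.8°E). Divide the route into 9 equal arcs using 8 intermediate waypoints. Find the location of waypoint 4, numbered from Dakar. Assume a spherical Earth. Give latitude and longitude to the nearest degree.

≈ (8°N, 7°E)

Write both endpoints as unit vectors p₁, p₂ with components (cos φ cos λ, cos φ sin λ, sin φ).
The central angle between the endpoints is δ = arccos(p₁·p₂) ≈ 0.977 rad (56.0°).
Interpolate at f = 4/9 with slerp weights a = sin((1−f)δ)/sin δ ≈ 0.623, b = sin(fδ)/sin δ ≈ 0.508.
p = a·p₁ + b·p₂ ≈ (0.981, 0.124, 0.147); φ = arcsin(p_z) ≈ 8.43°, λ = atan2(p_y, p_x) ≈ 7.18°.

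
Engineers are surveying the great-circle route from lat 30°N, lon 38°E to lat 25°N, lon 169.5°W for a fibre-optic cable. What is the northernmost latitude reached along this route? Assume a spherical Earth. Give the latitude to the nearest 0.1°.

The great circle lies in the plane with unit normal n̂ = (p₁ × p₂)/|p₁ × p₂|.
Here n̂_z ≈ +0.414; the vertex latitude is φ_max = arccos|n̂_z| ≈ 65.5°.

≈ 65.5°N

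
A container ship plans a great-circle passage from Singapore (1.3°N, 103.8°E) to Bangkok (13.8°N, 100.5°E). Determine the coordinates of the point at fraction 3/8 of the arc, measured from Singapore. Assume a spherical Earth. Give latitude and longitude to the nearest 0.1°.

≈ 6.0°N, 102.6°E

Write both endpoints as unit vectors p₁, p₂ with components (cos φ cos λ, cos φ sin λ, sin φ).
The central angle between the endpoints is δ = arccos(p₁·p₂) ≈ 0.225 rad (12.9°).
Interpolate at f = 3/8 with slerp weights a = sin((1−f)δ)/sin δ ≈ 0.628, b = sin(fδ)/sin δ ≈ 0.378.
p = a·p₁ + b·p₂ ≈ (-0.217, 0.971, 0.104); φ = arcsin(p_z) ≈ 5.99°, λ = atan2(p_y, p_x) ≈ 102.58°.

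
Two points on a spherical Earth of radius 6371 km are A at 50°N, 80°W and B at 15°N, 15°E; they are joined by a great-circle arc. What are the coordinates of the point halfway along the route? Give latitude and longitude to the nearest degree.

≈ 43°N, 20°W

Write both endpoints as unit vectors p₁, p₂ with components (cos φ cos λ, cos φ sin λ, sin φ).
The central angle between the endpoints is δ = arccos(p₁·p₂) ≈ 1.426 rad (81.7°).
Interpolate at f = 1/2 with slerp weights a = sin((1−f)δ)/sin δ ≈ 0.661, b = sin(fδ)/sin δ ≈ 0.661.
p = a·p₁ + b·p₂ ≈ (0.691, -0.253, 0.677); φ = arcsin(p_z) ≈ 42.65°, λ = atan2(p_y, p_x) ≈ -20.14°.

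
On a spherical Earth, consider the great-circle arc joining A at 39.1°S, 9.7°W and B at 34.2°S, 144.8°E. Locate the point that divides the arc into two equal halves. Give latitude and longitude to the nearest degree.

Write both endpoints as unit vectors p₁, p₂ with components (cos φ cos λ, cos φ sin λ, sin φ).
The central angle between the endpoints is δ = arccos(p₁·p₂) ≈ 1.798 rad (103.0°).
Interpolate at f = 1/2 with slerp weights a = sin((1−f)δ)/sin δ ≈ 0.803, b = sin(fδ)/sin δ ≈ 0.803.
p = a·p₁ + b·p₂ ≈ (0.072, 0.278, -0.958); φ = arcsin(p_z) ≈ -73.32°, λ = atan2(p_y, p_x) ≈ 75.56°.

≈ 73°S, 76°E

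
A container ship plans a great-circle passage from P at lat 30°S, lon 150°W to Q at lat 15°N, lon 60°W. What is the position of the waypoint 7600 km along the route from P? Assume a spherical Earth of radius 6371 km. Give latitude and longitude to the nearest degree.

From cos δ = sin φ₁ sin φ₂ + cos φ₁ cos φ₂ cos Δλ, the central angle is δ ≈ 1.701 rad (97.4°). The total great-circle distance is δ·R ≈ 1.701 × 6371 ≈ 10834 km, so the target fraction is f = 7600/10834 ≈ 0.701.
Interpolate at f ≈ 0.701 with slerp weights a = sin((1−f)δ)/sin δ ≈ 0.490, b = sin(fδ)/sin δ ≈ 0.937.
p = a·p₁ + b·p₂ ≈ (0.085, -0.996, -0.003); φ = arcsin(p_z) ≈ -0.15°, λ = atan2(p_y, p_x) ≈ -85.12°.

≈ lat 0°N, lon 85°W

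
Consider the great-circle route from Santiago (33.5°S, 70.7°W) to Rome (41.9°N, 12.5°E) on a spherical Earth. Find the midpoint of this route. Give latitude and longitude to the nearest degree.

The haversine formula gives a central angle δ ≈ 1.870 rad (107.2°) between the endpoints.
Interpolate at f = 1/2 with slerp weights a = sin((1−f)δ)/sin δ ≈ 0.842, b = sin(fδ)/sin δ ≈ 0.842.
p = a·p₁ + b·p₂ ≈ (0.844, -0.527, 0.098); φ = arcsin(p_z) ≈ 5.60°, λ = atan2(p_y, p_x) ≈ -31.98°.

≈ 6°N, 32°W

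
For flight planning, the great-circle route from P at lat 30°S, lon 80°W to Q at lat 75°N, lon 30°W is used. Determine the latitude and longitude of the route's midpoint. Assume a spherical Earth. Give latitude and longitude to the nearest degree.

Write both endpoints as unit vectors p₁, p₂ with components (cos φ cos λ, cos φ sin λ, sin φ).
The central angle between the endpoints is δ = arccos(p₁·p₂) ≈ 1.917 rad (109.8°).
Interpolate at f = 1/2 with slerp weights a = sin((1−f)δ)/sin δ ≈ 0.870, b = sin(fδ)/sin δ ≈ 0.870.
p = a·p₁ + b·p₂ ≈ (0.326, -0.854, 0.405); φ = arcsin(p_z) ≈ 23.90°, λ = atan2(p_y, p_x) ≈ -69.13°.

≈ lat 24°N, lon 69°W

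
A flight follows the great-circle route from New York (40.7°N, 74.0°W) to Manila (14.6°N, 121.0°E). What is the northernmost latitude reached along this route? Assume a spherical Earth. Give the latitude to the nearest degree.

The great circle lies in the plane with unit normal n̂ = (p₁ × p₂)/|p₁ × p₂|.
Here n̂_z ≈ -0.226; the vertex latitude is φ_max = arccos|n̂_z| ≈ 76.9°.

≈ 77°N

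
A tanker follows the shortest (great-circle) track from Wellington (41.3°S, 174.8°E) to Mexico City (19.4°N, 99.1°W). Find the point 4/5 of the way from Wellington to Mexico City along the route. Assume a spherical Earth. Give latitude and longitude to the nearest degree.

Write both endpoints as unit vectors p₁, p₂ with components (cos φ cos λ, cos φ sin λ, sin φ).
The central angle between the endpoints is δ = arccos(p₁·p₂) ≈ 1.743 rad (99.8°).
Interpolate at f = 4/5 with slerp weights a = sin((1−f)δ)/sin δ ≈ 0.347, b = sin(fδ)/sin δ ≈ 0.999.
p = a·p₁ + b·p₂ ≈ (-0.408, -0.907, 0.103); φ = arcsin(p_z) ≈ 5.92°, λ = atan2(p_y, p_x) ≈ -114.24°.

≈ (6°N, 114°W)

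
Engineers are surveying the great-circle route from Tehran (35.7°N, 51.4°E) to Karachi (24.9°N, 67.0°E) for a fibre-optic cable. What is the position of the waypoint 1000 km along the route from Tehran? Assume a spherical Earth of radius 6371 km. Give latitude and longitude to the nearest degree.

Write both endpoints as unit vectors p₁, p₂ with components (cos φ cos λ, cos φ sin λ, sin φ).
The central angle between the endpoints is δ = arccos(p₁·p₂) ≈ 0.301 rad (17.2°). The total great-circle distance is δ·R ≈ 0.301 × 6371 ≈ 1915 km, so the target fraction is f = 1000/1915 ≈ 0.522.
Interpolate at f ≈ 0.522 with slerp weights a = sin((1−f)δ)/sin δ ≈ 0.483, b = sin(fδ)/sin δ ≈ 0.528.
p = a·p₁ + b·p₂ ≈ (0.432, 0.748, 0.504); φ = arcsin(p_z) ≈ 30.29°, λ = atan2(p_y, p_x) ≈ 59.98°.

≈ 30°N, 60°E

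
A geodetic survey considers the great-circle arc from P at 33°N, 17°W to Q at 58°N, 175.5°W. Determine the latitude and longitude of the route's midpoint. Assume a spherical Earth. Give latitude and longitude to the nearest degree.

≈ 74°N, 46°W

Write both endpoints as unit vectors p₁, p₂ with components (cos φ cos λ, cos φ sin λ, sin φ).
The central angle between the endpoints is δ = arccos(p₁·p₂) ≈ 1.522 rad (87.2°).
Interpolate at f = 1/2 with slerp weights a = sin((1−f)δ)/sin δ ≈ 0.691, b = sin(fδ)/sin δ ≈ 0.691.
p = a·p₁ + b·p₂ ≈ (0.189, -0.198, 0.962); φ = arcsin(p_z) ≈ 74.11°, λ = atan2(p_y, p_x) ≈ -46.33°.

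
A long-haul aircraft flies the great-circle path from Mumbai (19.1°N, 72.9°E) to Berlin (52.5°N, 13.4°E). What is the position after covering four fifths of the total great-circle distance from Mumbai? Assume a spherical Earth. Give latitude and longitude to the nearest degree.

≈ 49°N, 30°E

From cos δ = sin φ₁ sin φ₂ + cos φ₁ cos φ₂ cos Δλ, the central angle is δ ≈ 0.987 rad (56.5°).
Interpolate at f = 4/5 with slerp weights a = sin((1−f)δ)/sin δ ≈ 0.235, b = sin(fδ)/sin δ ≈ 0.851.
p = a·p₁ + b·p₂ ≈ (0.569, 0.332, 0.752); φ = arcsin(p_z) ≈ 48.77°, λ = atan2(p_y, p_x) ≈ 30.28°.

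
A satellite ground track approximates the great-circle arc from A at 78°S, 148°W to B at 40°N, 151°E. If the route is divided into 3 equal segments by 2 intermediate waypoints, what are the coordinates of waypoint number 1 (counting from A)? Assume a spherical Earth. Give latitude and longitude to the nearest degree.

Write both endpoints as unit vectors p₁, p₂ with components (cos φ cos λ, cos φ sin λ, sin φ).
The central angle between the endpoints is δ = arccos(p₁·p₂) ≈ 2.155 rad (123.5°).
Interpolate at f = 1/3 with slerp weights a = sin((1−f)δ)/sin δ ≈ 1.188, b = sin(fδ)/sin δ ≈ 0.789.
p = a·p₁ + b·p₂ ≈ (-0.738, 0.162, -0.655); φ = arcsin(p_z) ≈ -40.92°, λ = atan2(p_y, p_x) ≈ 167.61°.

≈ 41°S, 168°E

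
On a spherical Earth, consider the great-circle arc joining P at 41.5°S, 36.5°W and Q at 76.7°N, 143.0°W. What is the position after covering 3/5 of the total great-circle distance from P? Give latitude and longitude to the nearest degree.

≈ 36°N, 59°W

Write both endpoints as unit vectors p₁, p₂ with components (cos φ cos λ, cos φ sin λ, sin φ).
The central angle between the endpoints is δ = arccos(p₁·p₂) ≈ 2.338 rad (133.9°).
Interpolate at f = 3/5 with slerp weights a = sin((1−f)δ)/sin δ ≈ 1.117, b = sin(fδ)/sin δ ≈ 1.369.
p = a·p₁ + b·p₂ ≈ (0.421, -0.687, 0.592); φ = arcsin(p_z) ≈ 36.29°, λ = atan2(p_y, p_x) ≈ -58.50°.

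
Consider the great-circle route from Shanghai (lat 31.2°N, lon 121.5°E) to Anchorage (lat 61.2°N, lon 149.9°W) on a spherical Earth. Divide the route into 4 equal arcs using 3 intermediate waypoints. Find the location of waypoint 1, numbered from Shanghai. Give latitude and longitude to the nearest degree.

≈ lat 44°N, lon 133°E

Write both endpoints as unit vectors p₁, p₂ with components (cos φ cos λ, cos φ sin λ, sin φ).
The central angle between the endpoints is δ = arccos(p₁·p₂) ≈ 1.088 rad (62.4°).
Interpolate at f = 1/4 with slerp weights a = sin((1−f)δ)/sin δ ≈ 0.822, b = sin(fδ)/sin δ ≈ 0.303.
p = a·p₁ + b·p₂ ≈ (-0.494, 0.527, 0.692); φ = arcsin(p_z) ≈ 43.78°, λ = atan2(p_y, p_x) ≈ 133.17°.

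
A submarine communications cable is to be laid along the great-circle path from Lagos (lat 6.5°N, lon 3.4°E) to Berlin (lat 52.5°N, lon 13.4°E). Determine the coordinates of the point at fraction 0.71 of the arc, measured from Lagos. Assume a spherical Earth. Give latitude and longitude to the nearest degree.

≈ lat 39°N, lon 9°E

Write both endpoints as unit vectors p₁, p₂ with components (cos φ cos λ, cos φ sin λ, sin φ).
The central angle between the endpoints is δ = arccos(p₁·p₂) ≈ 0.816 rad (46.7°).
Interpolate at f = 0.71 with slerp weights a = sin((1−f)δ)/sin δ ≈ 0.322, b = sin(fδ)/sin δ ≈ 0.752.
p = a·p₁ + b·p₂ ≈ (0.764, 0.125, 0.633); φ = arcsin(p_z) ≈ 39.25°, λ = atan2(p_y, p_x) ≈ 9.29°.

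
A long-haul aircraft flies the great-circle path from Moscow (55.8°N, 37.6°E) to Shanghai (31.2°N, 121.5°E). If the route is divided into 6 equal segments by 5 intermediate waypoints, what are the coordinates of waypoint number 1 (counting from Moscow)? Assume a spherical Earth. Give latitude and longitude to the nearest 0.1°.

Convert each endpoint to a unit vector on the sphere (x = cos φ cos λ, y = cos φ sin λ, z = sin φ).
The central angle between the endpoints is δ = arccos(p₁·p₂) ≈ 1.071 rad (61.3°).
Interpolate at f = 1/6 with slerp weights a = sin((1−f)δ)/sin δ ≈ 0.887, b = sin(fδ)/sin δ ≈ 0.202.
p = a·p₁ + b·p₂ ≈ (0.305, 0.452, 0.839); φ = arcsin(p_z) ≈ 56.98°, λ = atan2(p_y, p_x) ≈ 56.00°.

≈ 57.0°N, 56.0°E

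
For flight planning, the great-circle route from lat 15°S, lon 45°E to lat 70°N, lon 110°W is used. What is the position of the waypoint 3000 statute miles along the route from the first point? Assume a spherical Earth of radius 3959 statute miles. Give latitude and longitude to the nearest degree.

≈ lat 28°N, lon 37°E

The haversine formula gives a central angle δ ≈ 2.144 rad (122.9°) between the endpoints. The total great-circle distance is δ·R ≈ 2.144 × 3959 ≈ 8489 mi, so the target fraction is f = 3000/8489 ≈ 0.353.
Interpolate at f ≈ 0.353 with slerp weights a = sin((1−f)δ)/sin δ ≈ 1.170, b = sin(fδ)/sin δ ≈ 0.818.
p = a·p₁ + b·p₂ ≈ (0.704, 0.536, 0.466); φ = arcsin(p_z) ≈ 27.77°, λ = atan2(p_y, p_x) ≈ 37.32°.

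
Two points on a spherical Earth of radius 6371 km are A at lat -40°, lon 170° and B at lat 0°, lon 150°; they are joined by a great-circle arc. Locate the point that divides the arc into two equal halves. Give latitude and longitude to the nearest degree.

Write both endpoints as unit vectors p₁, p₂ with components (cos φ cos λ, cos φ sin λ, sin φ).
The central angle between the endpoints is δ = arccos(p₁·p₂) ≈ 0.767 rad (44.0°).
Interpolate at f = 1/2 with slerp weights a = sin((1−f)δ)/sin δ ≈ 0.539, b = sin(fδ)/sin δ ≈ 0.539.
p = a·p₁ + b·p₂ ≈ (-0.874, 0.341, -0.347); φ = arcsin(p_z) ≈ -20.28°, λ = atan2(p_y, p_x) ≈ 158.66°.

≈ lat -20°, lon 159°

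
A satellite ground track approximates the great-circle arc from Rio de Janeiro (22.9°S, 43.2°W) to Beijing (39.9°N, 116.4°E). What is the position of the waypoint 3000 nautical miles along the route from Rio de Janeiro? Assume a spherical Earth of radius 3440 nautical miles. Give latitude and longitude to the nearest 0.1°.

≈ (16.5°N, 11.8°W)

From cos δ = sin φ₁ sin φ₂ + cos φ₁ cos φ₂ cos Δλ, the central angle is δ ≈ 2.719 rad (155.8°). The total great-circle distance is δ·R ≈ 2.719 × 3440 ≈ 9353 nmi, so the target fraction is f = 3000/9353 ≈ 0.321.
Interpolate at f ≈ 0.321 with slerp weights a = sin((1−f)δ)/sin δ ≈ 2.345, b = sin(fδ)/sin δ ≈ 1.866.
p = a·p₁ + b·p₂ ≈ (0.938, -0.196, 0.285); φ = arcsin(p_z) ≈ 16.53°, λ = atan2(p_y, p_x) ≈ -11.82°.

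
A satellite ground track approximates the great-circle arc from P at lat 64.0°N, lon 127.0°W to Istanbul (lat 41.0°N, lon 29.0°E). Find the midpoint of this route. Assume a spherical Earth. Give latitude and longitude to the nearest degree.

≈ lat 76°N, lon 2°E

Convert each endpoint to a unit vector on the sphere (x = cos φ cos λ, y = cos φ sin λ, z = sin φ).
The central angle between the endpoints is δ = arccos(p₁·p₂) ≈ 1.279 rad (73.3°).
Interpolate at f = 1/2 with slerp weights a = sin((1−f)δ)/sin δ ≈ 0.623, b = sin(fδ)/sin δ ≈ 0.623.
p = a·p₁ + b·p₂ ≈ (0.247, 0.010, 0.969); φ = arcsin(p_z) ≈ 75.69°, λ = atan2(p_y, p_x) ≈ 2.28°.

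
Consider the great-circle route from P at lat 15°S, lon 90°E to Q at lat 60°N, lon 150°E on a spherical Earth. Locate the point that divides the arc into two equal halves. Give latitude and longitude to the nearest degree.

Convert each endpoint to a unit vector on the sphere (x = cos φ cos λ, y = cos φ sin λ, z = sin φ).
The central angle between the endpoints is δ = arccos(p₁·p₂) ≈ 1.553 rad (89.0°).
Interpolate at f = 1/2 with slerp weights a = sin((1−f)δ)/sin δ ≈ 0.701, b = sin(fδ)/sin δ ≈ 0.701.
p = a·p₁ + b·p₂ ≈ (-0.304, 0.852, 0.426); φ = arcsin(p_z) ≈ 25.19°, λ = atan2(p_y, p_x) ≈ 109.60°.

≈ lat 25°N, lon 110°E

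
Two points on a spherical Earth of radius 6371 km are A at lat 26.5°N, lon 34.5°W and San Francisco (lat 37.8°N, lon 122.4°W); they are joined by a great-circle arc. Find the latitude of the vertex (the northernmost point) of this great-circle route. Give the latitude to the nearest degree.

≈ 42°N

The great circle lies in the plane with unit normal n̂ = (p₁ × p₂)/|p₁ × p₂|.
Here n̂_z ≈ -0.741; the vertex latitude is φ_max = arccos|n̂_z| ≈ 42.2°.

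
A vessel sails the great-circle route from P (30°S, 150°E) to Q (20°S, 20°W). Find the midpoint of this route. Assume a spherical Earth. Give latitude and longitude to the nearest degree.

Convert each endpoint to a unit vector on the sphere (x = cos φ cos λ, y = cos φ sin λ, z = sin φ).
The central angle between the endpoints is δ = arccos(p₁·p₂) ≈ 2.253 rad (129.1°).
Interpolate at f = 1/2 with slerp weights a = sin((1−f)δ)/sin δ ≈ 1.163, b = sin(fδ)/sin δ ≈ 1.163.
p = a·p₁ + b·p₂ ≈ (0.155, 0.130, -0.979); φ = arcsin(p_z) ≈ -78.35°, λ = atan2(p_y, p_x) ≈ 40.00°.

≈ (78°S, 40°E)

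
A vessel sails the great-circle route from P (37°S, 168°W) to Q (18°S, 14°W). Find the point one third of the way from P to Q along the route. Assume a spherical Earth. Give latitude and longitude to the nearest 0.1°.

≈ (65.7°S, 119.6°W)

The haversine formula gives a central angle δ ≈ 2.091 rad (119.8°) between the endpoints.
Interpolate at f = 1/3 with slerp weights a = sin((1−f)δ)/sin δ ≈ 1.134, b = sin(fδ)/sin δ ≈ 0.739.
p = a·p₁ + b·p₂ ≈ (-0.204, -0.358, -0.911); φ = arcsin(p_z) ≈ -65.65°, λ = atan2(p_y, p_x) ≈ -119.59°.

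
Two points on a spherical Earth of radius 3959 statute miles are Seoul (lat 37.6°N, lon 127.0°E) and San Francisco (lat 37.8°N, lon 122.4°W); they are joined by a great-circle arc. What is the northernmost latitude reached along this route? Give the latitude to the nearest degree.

The great circle lies in the plane with unit normal n̂ = (p₁ × p₂)/|p₁ × p₂|.
Here n̂_z ≈ +0.593; the vertex latitude is φ_max = arccos|n̂_z| ≈ 53.6°.
Check via Clairaut: cos φ_max = |cos φ₁| · sin C = cos(37.6°)·sin(48.5°) ≈ 0.593, again giving ≈ 53.6°.

≈ 54°N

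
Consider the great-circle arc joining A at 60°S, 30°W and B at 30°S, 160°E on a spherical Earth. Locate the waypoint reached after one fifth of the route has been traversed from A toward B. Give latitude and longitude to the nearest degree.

The haversine formula gives a central angle δ ≈ 1.564 rad (89.6°) between the endpoints.
Interpolate at f = 1/5 with slerp weights a = sin((1−f)δ)/sin δ ≈ 0.949, b = sin(fδ)/sin δ ≈ 0.308.
p = a·p₁ + b·p₂ ≈ (0.161, -0.146, -0.976); φ = arcsin(p_z) ≈ -77.45°, λ = atan2(p_y, p_x) ≈ -42.30°.

≈ 77°S, 42°W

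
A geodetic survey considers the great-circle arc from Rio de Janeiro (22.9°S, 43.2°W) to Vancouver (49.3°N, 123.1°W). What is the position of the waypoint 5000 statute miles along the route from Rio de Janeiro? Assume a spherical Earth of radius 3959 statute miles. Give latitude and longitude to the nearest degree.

The haversine formula gives a central angle δ ≈ 1.762 rad (100.9°) between the endpoints. The total great-circle distance is δ·R ≈ 1.762 × 3959 ≈ 6974 mi, so the target fraction is f = 5000/6974 ≈ 0.717.
Interpolate at f ≈ 0.717 with slerp weights a = sin((1−f)δ)/sin δ ≈ 0.487, b = sin(fδ)/sin δ ≈ 0.971.
p = a·p₁ + b·p₂ ≈ (-0.019, -0.837, 0.546); φ = arcsin(p_z) ≈ 33.11°, λ = atan2(p_y, p_x) ≈ -91.27°.

≈ (33°N, 91°W)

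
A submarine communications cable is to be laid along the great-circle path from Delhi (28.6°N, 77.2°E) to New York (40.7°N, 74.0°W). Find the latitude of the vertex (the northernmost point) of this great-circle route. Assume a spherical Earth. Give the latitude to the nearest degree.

The great circle lies in the plane with unit normal n̂ = (p₁ × p₂)/|p₁ × p₂|.
Here n̂_z ≈ -0.333; the vertex latitude is φ_max = arccos|n̂_z| ≈ 70.5°.
Check via Clairaut: cos φ_max = |cos φ₁| · sin C = cos(28.6°)·sin(22.3°) ≈ 0.333, again giving ≈ 70.5°.

≈ 71°N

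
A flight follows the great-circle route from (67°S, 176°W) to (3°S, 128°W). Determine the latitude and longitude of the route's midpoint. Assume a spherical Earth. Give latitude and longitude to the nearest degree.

Convert each endpoint to a unit vector on the sphere (x = cos φ cos λ, y = cos φ sin λ, z = sin φ).
The central angle between the endpoints is δ = arccos(p₁·p₂) ≈ 1.256 rad (72.0°).
Interpolate at f = 1/2 with slerp weights a = sin((1−f)δ)/sin δ ≈ 0.618, b = sin(fδ)/sin δ ≈ 0.618.
p = a·p₁ + b·p₂ ≈ (-0.621, -0.503, -0.601); φ = arcsin(p_z) ≈ -36.96°, λ = atan2(p_y, p_x) ≈ -140.98°.

≈ (37°S, 141°W)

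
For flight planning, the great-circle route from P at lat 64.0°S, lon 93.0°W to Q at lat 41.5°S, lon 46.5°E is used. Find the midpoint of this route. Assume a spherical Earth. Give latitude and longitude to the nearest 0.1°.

≈ lat 72.1°S, lon 12.1°E

The haversine formula gives a central angle δ ≈ 1.218 rad (69.8°) between the endpoints.
Interpolate at f = 1/2 with slerp weights a = sin((1−f)δ)/sin δ ≈ 0.610, b = sin(fδ)/sin δ ≈ 0.610.
p = a·p₁ + b·p₂ ≈ (0.300, 0.064, -0.952); φ = arcsin(p_z) ≈ -72.12°, λ = atan2(p_y, p_x) ≈ 12.09°.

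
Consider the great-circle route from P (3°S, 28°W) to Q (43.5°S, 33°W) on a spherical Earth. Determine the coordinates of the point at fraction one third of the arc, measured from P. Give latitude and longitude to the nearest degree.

Convert each endpoint to a unit vector on the sphere (x = cos φ cos λ, y = cos φ sin λ, z = sin φ).
The central angle between the endpoints is δ = arccos(p₁·p₂) ≈ 0.711 rad (40.7°).
Interpolate at f = 1/3 with slerp weights a = sin((1−f)δ)/sin δ ≈ 0.699, b = sin(fδ)/sin δ ≈ 0.360.
p = a·p₁ + b·p₂ ≈ (0.836, -0.470, -0.284); φ = arcsin(p_z) ≈ -16.51°, λ = atan2(p_y, p_x) ≈ -29.36°.

≈ (17°S, 29°W)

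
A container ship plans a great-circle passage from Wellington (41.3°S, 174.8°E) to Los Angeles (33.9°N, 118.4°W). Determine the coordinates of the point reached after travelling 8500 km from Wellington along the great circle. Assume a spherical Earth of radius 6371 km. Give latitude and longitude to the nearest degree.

≈ 18°N, 133°W

Write both endpoints as unit vectors p₁, p₂ with components (cos φ cos λ, cos φ sin λ, sin φ).
The central angle between the endpoints is δ = arccos(p₁·p₂) ≈ 1.694 rad (97.0°). The total great-circle distance is δ·R ≈ 1.694 × 6371 ≈ 10790 km, so the target fraction is f = 8500/10790 ≈ 0.788.
Interpolate at f ≈ 0.788 with slerp weights a = sin((1−f)δ)/sin δ ≈ 0.354, b = sin(fδ)/sin δ ≈ 0.980.
p = a·p₁ + b·p₂ ≈ (-0.652, -0.691, 0.312); φ = arcsin(p_z) ≈ 18.21°, λ = atan2(p_y, p_x) ≈ -133.33°.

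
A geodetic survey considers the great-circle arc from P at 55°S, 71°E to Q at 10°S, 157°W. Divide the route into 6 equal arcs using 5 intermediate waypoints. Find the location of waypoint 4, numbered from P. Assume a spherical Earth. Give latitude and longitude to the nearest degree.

≈ 40°S, 176°W

Write both endpoints as unit vectors p₁, p₂ with components (cos φ cos λ, cos φ sin λ, sin φ).
The central angle between the endpoints is δ = arccos(p₁·p₂) ≈ 1.809 rad (103.6°).
Interpolate at f = 4/6 with slerp weights a = sin((1−f)δ)/sin δ ≈ 0.583, b = sin(fδ)/sin δ ≈ 0.961.
p = a·p₁ + b·p₂ ≈ (-0.762, -0.053, -0.645); φ = arcsin(p_z) ≈ -40.16°, λ = atan2(p_y, p_x) ≈ -175.99°.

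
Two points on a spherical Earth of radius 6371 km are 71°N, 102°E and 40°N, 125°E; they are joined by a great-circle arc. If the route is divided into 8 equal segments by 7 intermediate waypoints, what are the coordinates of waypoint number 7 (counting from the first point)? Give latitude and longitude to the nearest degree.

≈ 44°N, 124°E

The haversine formula gives a central angle δ ≈ 0.578 rad (33.1°) between the endpoints.
Interpolate at f = 7/8 with slerp weights a = sin((1−f)δ)/sin δ ≈ 0.132, b = sin(fδ)/sin δ ≈ 0.887.
p = a·p₁ + b·p₂ ≈ (-0.399, 0.599, 0.695); φ = arcsin(p_z) ≈ 44.02°, λ = atan2(p_y, p_x) ≈ 123.66°.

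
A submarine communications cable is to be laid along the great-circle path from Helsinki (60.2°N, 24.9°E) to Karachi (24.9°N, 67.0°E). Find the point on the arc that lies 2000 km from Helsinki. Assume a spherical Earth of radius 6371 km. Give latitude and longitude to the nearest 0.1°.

The haversine formula gives a central angle δ ≈ 0.796 rad (45.6°) between the endpoints. The total great-circle distance is δ·R ≈ 0.796 × 6371 ≈ 5069 km, so the target fraction is f = 2000/5069 ≈ 0.395.
Interpolate at f ≈ 0.395 with slerp weights a = sin((1−f)δ)/sin δ ≈ 0.649, b = sin(fδ)/sin δ ≈ 0.432.
p = a·p₁ + b·p₂ ≈ (0.446, 0.497, 0.745); φ = arcsin(p_z) ≈ 48.15°, λ = atan2(p_y, p_x) ≈ 48.10°.

≈ (48.1°N, 48.1°E)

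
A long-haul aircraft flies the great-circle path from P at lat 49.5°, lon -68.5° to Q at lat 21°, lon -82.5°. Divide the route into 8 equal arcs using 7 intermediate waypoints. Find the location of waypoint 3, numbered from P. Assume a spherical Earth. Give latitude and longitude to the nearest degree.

Convert each endpoint to a unit vector on the sphere (x = cos φ cos λ, y = cos φ sin λ, z = sin φ).
The central angle between the endpoints is δ = arccos(p₁·p₂) ≈ 0.534 rad (30.6°).
Interpolate at f = 3/8 with slerp weights a = sin((1−f)δ)/sin δ ≈ 0.644, b = sin(fδ)/sin δ ≈ 0.391.
p = a·p₁ + b·p₂ ≈ (0.201, -0.751, 0.629); φ = arcsin(p_z) ≈ 39.01°, λ = atan2(p_y, p_x) ≈ -75.02°.

≈ lat 39°, lon -75°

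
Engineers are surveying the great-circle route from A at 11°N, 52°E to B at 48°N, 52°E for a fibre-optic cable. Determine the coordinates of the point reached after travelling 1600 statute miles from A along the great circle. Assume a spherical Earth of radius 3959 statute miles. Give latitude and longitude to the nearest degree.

Convert each endpoint to a unit vector on the sphere (x = cos φ cos λ, y = cos φ sin λ, z = sin φ).
The central angle between the endpoints is δ = arccos(p₁·p₂) ≈ 0.646 rad (37.0°). The total great-circle distance is δ·R ≈ 0.646 × 3959 ≈ 2557 mi, so the target fraction is f = 1600/2557 ≈ 0.626.
Interpolate at f ≈ 0.626 with slerp weights a = sin((1−f)δ)/sin δ ≈ 0.398, b = sin(fδ)/sin δ ≈ 0.653.
p = a·p₁ + b·p₂ ≈ (0.509, 0.652, 0.561); φ = arcsin(p_z) ≈ 34.16°, λ = atan2(p_y, p_x) ≈ 52.00°.

≈ 34°N, 52°E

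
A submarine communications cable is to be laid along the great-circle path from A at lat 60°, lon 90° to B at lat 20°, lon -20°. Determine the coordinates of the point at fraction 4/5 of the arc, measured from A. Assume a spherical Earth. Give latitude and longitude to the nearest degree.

Convert each endpoint to a unit vector on the sphere (x = cos φ cos λ, y = cos φ sin λ, z = sin φ).
The central angle between the endpoints is δ = arccos(p₁·p₂) ≈ 1.435 rad (82.2°).
Interpolate at f = 4/5 with slerp weights a = sin((1−f)δ)/sin δ ≈ 0.286, b = sin(fδ)/sin δ ≈ 0.920.
p = a·p₁ + b·p₂ ≈ (0.813, -0.153, 0.562); φ = arcsin(p_z) ≈ 34.21°, λ = atan2(p_y, p_x) ≈ -10.66°.

≈ lat 34°, lon -11°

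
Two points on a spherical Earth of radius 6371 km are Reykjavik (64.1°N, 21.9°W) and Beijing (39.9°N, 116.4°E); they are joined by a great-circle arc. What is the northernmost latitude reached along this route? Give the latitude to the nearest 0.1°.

The great circle lies in the plane with unit normal n̂ = (p₁ × p₂)/|p₁ × p₂|.
Here n̂_z ≈ +0.236; the vertex latitude is φ_max = arccos|n̂_z| ≈ 76.4°.
Check via Clairaut: cos φ_max = |cos φ₁| · sin C = cos(64.1°)·sin(32.7°) ≈ 0.236, again giving ≈ 76.4°.

≈ 76.4°N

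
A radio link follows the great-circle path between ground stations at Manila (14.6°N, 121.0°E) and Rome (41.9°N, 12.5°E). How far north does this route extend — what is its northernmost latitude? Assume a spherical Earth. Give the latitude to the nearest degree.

The great circle lies in the plane with unit normal n̂ = (p₁ × p₂)/|p₁ × p₂|.
Here n̂_z ≈ -0.684; the vertex latitude is φ_max = arccos|n̂_z| ≈ 46.8°.
Check via Clairaut: cos φ_max = |cos φ₁| · sin C = cos(14.6°)·sin(45.0°) ≈ 0.684, again giving ≈ 46.8°.

≈ 47°N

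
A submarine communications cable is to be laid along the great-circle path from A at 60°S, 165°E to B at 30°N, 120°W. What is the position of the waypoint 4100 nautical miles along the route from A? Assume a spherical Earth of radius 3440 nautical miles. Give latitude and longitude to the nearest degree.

≈ 6°S, 139°W

Convert each endpoint to a unit vector on the sphere (x = cos φ cos λ, y = cos φ sin λ, z = sin φ).
The central angle between the endpoints is δ = arccos(p₁·p₂) ≈ 1.898 rad (108.7°). The total great-circle distance is δ·R ≈ 1.898 × 3440 ≈ 6527 nmi, so the target fraction is f = 4100/6527 ≈ 0.628.
Interpolate at f ≈ 0.628 with slerp weights a = sin((1−f)δ)/sin δ ≈ 0.685, b = sin(fδ)/sin δ ≈ 0.981.
p = a·p₁ + b·p₂ ≈ (-0.755, -0.647, -0.103); φ = arcsin(p_z) ≈ -5.89°, λ = atan2(p_y, p_x) ≈ -139.42°.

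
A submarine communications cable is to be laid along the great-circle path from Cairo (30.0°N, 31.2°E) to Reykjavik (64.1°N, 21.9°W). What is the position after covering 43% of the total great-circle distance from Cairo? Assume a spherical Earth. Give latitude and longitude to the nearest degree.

Write both endpoints as unit vectors p₁, p₂ with components (cos φ cos λ, cos φ sin λ, sin φ).
The central angle between the endpoints is δ = arccos(p₁·p₂) ≈ 0.827 rad (47.4°).
Interpolate at f = 0.43 with slerp weights a = sin((1−f)δ)/sin δ ≈ 0.617, b = sin(fδ)/sin δ ≈ 0.473.
p = a·p₁ + b·p₂ ≈ (0.649, 0.200, 0.734); φ = arcsin(p_z) ≈ 47.24°, λ = atan2(p_y, p_x) ≈ 17.11°.

≈ 47°N, 17°E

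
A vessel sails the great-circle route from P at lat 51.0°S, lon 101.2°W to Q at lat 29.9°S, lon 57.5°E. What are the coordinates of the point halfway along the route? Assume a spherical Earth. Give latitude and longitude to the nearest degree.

≈ lat 74°S, lon 18°E

Convert each endpoint to a unit vector on the sphere (x = cos φ cos λ, y = cos φ sin λ, z = sin φ).
The central angle between the endpoints is δ = arccos(p₁·p₂) ≈ 1.692 rad (96.9°).
Interpolate at f = 1/2 with slerp weights a = sin((1−f)δ)/sin δ ≈ 0.754, b = sin(fδ)/sin δ ≈ 0.754.
p = a·p₁ + b·p₂ ≈ (0.259, 0.086, -0.962); φ = arcsin(p_z) ≈ -74.16°, λ = atan2(p_y, p_x) ≈ 18.33°.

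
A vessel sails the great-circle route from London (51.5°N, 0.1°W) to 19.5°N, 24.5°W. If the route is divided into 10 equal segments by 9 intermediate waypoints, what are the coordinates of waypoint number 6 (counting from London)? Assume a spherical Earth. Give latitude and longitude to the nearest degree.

The haversine formula gives a central angle δ ≈ 0.651 rad (37.3°) between the endpoints.
Interpolate at f = 6/10 with slerp weights a = sin((1−f)δ)/sin δ ≈ 0.425, b = sin(fδ)/sin δ ≈ 0.628.
p = a·p₁ + b·p₂ ≈ (0.803, -0.246, 0.542); φ = arcsin(p_z) ≈ 32.83°, λ = atan2(p_y, p_x) ≈ -17.03°.

≈ 33°N, 17°W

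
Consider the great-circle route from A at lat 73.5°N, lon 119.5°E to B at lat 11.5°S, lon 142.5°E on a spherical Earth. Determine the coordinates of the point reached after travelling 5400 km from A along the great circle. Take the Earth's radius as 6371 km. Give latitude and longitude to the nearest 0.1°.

≈ lat 26.0°N, lon 138.2°E

From cos δ = sin φ₁ sin φ₂ + cos φ₁ cos φ₂ cos Δλ, the central angle is δ ≈ 1.506 rad (86.3°). The total great-circle distance is δ·R ≈ 1.506 × 6371 ≈ 9593 km, so the target fraction is f = 5400/9593 ≈ 0.563.
Interpolate at f ≈ 0.563 with slerp weights a = sin((1−f)δ)/sin δ ≈ 0.613, b = sin(fδ)/sin δ ≈ 0.751.
p = a·p₁ + b·p₂ ≈ (-0.670, 0.600, 0.438); φ = arcsin(p_z) ≈ 25.97°, λ = atan2(p_y, p_x) ≈ 138.16°.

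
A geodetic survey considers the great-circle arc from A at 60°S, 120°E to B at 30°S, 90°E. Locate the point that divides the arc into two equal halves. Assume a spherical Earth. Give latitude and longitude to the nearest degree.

≈ 46°S, 101°E

Convert each endpoint to a unit vector on the sphere (x = cos φ cos λ, y = cos φ sin λ, z = sin φ).
The central angle between the endpoints is δ = arccos(p₁·p₂) ≈ 0.630 rad (36.1°).
Interpolate at f = 1/2 with slerp weights a = sin((1−f)δ)/sin δ ≈ 0.526, b = sin(fδ)/sin δ ≈ 0.526.
p = a·p₁ + b·p₂ ≈ (-0.131, 0.683, -0.718); φ = arcsin(p_z) ≈ -45.92°, λ = atan2(p_y, p_x) ≈ 100.89°.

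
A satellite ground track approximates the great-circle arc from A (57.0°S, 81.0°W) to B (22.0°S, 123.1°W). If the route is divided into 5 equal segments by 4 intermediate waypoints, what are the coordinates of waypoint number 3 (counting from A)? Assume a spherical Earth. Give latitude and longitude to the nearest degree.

Convert each endpoint to a unit vector on the sphere (x = cos φ cos λ, y = cos φ sin λ, z = sin φ).
The central angle between the endpoints is δ = arccos(p₁·p₂) ≈ 0.811 rad (46.5°).
Interpolate at f = 3/5 with slerp weights a = sin((1−f)δ)/sin δ ≈ 0.440, b = sin(fδ)/sin δ ≈ 0.645.
p = a·p₁ + b·p₂ ≈ (-0.289, -0.737, -0.610); φ = arcsin(p_z) ≈ -37.61°, λ = atan2(p_y, p_x) ≈ -111.41°.

≈ (38°S, 111°W)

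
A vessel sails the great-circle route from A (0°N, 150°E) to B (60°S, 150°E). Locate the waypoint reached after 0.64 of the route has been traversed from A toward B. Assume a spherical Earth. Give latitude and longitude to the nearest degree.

Write both endpoints as unit vectors p₁, p₂ with components (cos φ cos λ, cos φ sin λ, sin φ).
The central angle between the endpoints is δ = arccos(p₁·p₂) ≈ 1.047 rad (60.0°).
Interpolate at f = 0.64 with slerp weights a = sin((1−f)δ)/sin δ ≈ 0.425, b = sin(fδ)/sin δ ≈ 0.717.
p = a·p₁ + b·p₂ ≈ (-0.679, 0.392, -0.621); φ = arcsin(p_z) ≈ -38.40°, λ = atan2(p_y, p_x) ≈ 150.00°.

≈ (38°S, 150°E)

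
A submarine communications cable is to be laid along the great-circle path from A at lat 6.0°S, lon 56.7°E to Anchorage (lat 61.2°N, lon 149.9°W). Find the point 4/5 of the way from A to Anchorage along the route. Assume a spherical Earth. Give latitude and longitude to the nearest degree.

≈ lat 75°N, lon 152°E

From cos δ = sin φ₁ sin φ₂ + cos φ₁ cos φ₂ cos Δλ, the central angle is δ ≈ 2.118 rad (121.3°).
Interpolate at f = 4/5 with slerp weights a = sin((1−f)δ)/sin δ ≈ 0.481, b = sin(fδ)/sin δ ≈ 1.162.
p = a·p₁ + b·p₂ ≈ (-0.222, 0.119, 0.968); φ = arcsin(p_z) ≈ 75.43°, λ = atan2(p_y, p_x) ≈ 151.71°.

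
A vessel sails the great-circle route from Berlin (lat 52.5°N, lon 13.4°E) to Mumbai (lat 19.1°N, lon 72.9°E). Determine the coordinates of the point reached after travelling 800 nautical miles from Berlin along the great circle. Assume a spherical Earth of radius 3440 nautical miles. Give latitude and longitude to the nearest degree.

≈ lat 48°N, lon 33°E

Convert each endpoint to a unit vector on the sphere (x = cos φ cos λ, y = cos φ sin λ, z = sin φ).
The central angle between the endpoints is δ = arccos(p₁·p₂) ≈ 0.987 rad (56.5°). The total great-circle distance is δ·R ≈ 0.987 × 3440 ≈ 3394 nmi, so the target fraction is f = 800/3394 ≈ 0.236.
Interpolate at f ≈ 0.236 with slerp weights a = sin((1−f)δ)/sin δ ≈ 0.821, b = sin(fδ)/sin δ ≈ 0.276.
p = a·p₁ + b·p₂ ≈ (0.563, 0.365, 0.742); φ = arcsin(p_z) ≈ 47.86°, λ = atan2(p_y, p_x) ≈ 32.99°.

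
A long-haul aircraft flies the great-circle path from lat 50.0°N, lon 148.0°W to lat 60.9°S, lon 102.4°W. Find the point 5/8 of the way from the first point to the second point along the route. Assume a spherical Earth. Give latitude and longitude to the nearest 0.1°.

Write both endpoints as unit vectors p₁, p₂ with components (cos φ cos λ, cos φ sin λ, sin φ).
The central angle between the endpoints is δ = arccos(p₁·p₂) ≈ 2.038 rad (116.8°).
Interpolate at f = 5/8 with slerp weights a = sin((1−f)δ)/sin δ ≈ 0.775, b = sin(fδ)/sin δ ≈ 1.071.
p = a·p₁ + b·p₂ ≈ (-0.534, -0.773, -0.342); φ = arcsin(p_z) ≈ -20.00°, λ = atan2(p_y, p_x) ≈ -124.67°.

≈ lat 20.0°S, lon 124.7°W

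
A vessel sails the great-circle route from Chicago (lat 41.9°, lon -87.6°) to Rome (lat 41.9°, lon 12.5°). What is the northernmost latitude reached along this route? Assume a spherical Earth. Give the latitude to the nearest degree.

≈ 54°

The great circle lies in the plane with unit normal n̂ = (p₁ × p₂)/|p₁ × p₂|.
Here n̂_z ≈ +0.582; the vertex latitude is φ_max = arccos|n̂_z| ≈ 54.4°.
Check via Clairaut: cos φ_max = |cos φ₁| · sin C = cos(41.9°)·sin(51.4°) ≈ 0.582, again giving ≈ 54.4°.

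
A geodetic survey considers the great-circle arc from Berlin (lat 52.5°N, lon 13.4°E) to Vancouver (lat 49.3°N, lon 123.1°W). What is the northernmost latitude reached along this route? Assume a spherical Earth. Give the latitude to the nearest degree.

The great circle lies in the plane with unit normal n̂ = (p₁ × p₂)/|p₁ × p₂|.
Here n̂_z ≈ -0.288; the vertex latitude is φ_max = arccos|n̂_z| ≈ 73.3°.
Check via Clairaut: cos φ_max = |cos φ₁| · sin C = cos(52.5°)·sin(28.2°) ≈ 0.288, again giving ≈ 73.3°.

≈ 73°N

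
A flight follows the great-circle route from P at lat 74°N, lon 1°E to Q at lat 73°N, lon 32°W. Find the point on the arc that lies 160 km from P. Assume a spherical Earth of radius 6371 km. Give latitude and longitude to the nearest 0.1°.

From cos δ = sin φ₁ sin φ₂ + cos φ₁ cos φ₂ cos Δλ, the central angle is δ ≈ 0.162 rad (9.3°). The total great-circle distance is δ·R ≈ 0.162 × 6371 ≈ 1034 km, so the target fraction is f = 160/1034 ≈ 0.155.
Interpolate at f ≈ 0.155 with slerp weights a = sin((1−f)δ)/sin δ ≈ 0.846, b = sin(fδ)/sin δ ≈ 0.155.
p = a·p₁ + b·p₂ ≈ (0.272, -0.020, 0.962); φ = arcsin(p_z) ≈ 74.19°, λ = atan2(p_y, p_x) ≈ -4.21°.

≈ lat 74.2°N, lon 4.2°W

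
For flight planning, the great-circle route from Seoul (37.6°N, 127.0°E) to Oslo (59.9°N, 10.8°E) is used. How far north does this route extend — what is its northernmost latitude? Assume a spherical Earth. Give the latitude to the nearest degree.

≈ 68°N

The great circle lies in the plane with unit normal n̂ = (p₁ × p₂)/|p₁ × p₂|.
Here n̂_z ≈ -0.381; the vertex latitude is φ_max = arccos|n̂_z| ≈ 67.6°.
Check via Clairaut: cos φ_max = |cos φ₁| · sin C = cos(37.6°)·sin(28.7°) ≈ 0.381, again giving ≈ 67.6°.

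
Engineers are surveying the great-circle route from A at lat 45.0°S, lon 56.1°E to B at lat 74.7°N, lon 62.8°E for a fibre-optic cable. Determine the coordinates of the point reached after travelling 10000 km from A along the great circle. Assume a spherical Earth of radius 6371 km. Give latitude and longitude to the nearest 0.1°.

≈ lat 44.9°N, lon 59.0°E

Convert each endpoint to a unit vector on the sphere (x = cos φ cos λ, y = cos φ sin λ, z = sin φ).
The central angle between the endpoints is δ = arccos(p₁·p₂) ≈ 2.091 rad (119.8°). The total great-circle distance is δ·R ≈ 2.091 × 6371 ≈ 13319 km, so the target fraction is f = 10000/13319 ≈ 0.751.
Interpolate at f ≈ 0.751 with slerp weights a = sin((1−f)δ)/sin δ ≈ 0.574, b = sin(fδ)/sin δ ≈ 1.152.
p = a·p₁ + b·p₂ ≈ (0.365, 0.607, 0.706); φ = arcsin(p_z) ≈ 44.90°, λ = atan2(p_y, p_x) ≈ 58.97°.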